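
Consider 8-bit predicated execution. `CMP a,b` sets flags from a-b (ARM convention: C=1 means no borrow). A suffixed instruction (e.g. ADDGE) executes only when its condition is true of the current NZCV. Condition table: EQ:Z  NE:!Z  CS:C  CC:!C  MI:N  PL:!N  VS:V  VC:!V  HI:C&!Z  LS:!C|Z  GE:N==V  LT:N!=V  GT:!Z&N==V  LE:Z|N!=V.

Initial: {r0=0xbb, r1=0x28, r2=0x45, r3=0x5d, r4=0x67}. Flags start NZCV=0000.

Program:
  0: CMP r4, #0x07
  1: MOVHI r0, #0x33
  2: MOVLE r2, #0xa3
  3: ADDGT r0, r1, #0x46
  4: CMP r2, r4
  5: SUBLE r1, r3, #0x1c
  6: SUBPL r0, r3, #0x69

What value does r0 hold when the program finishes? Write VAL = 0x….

[0] flags=0010 → (cmp)
[1] flags=0010 HI?T → r0=0x33
[2] flags=0010 LE?F → skip
[3] flags=0010 GT?T → r0=0x6e
[4] flags=1000 → (cmp)
[5] flags=1000 LE?T → r1=0x41
[6] flags=1000 PL?F → skip

VAL = 0x6e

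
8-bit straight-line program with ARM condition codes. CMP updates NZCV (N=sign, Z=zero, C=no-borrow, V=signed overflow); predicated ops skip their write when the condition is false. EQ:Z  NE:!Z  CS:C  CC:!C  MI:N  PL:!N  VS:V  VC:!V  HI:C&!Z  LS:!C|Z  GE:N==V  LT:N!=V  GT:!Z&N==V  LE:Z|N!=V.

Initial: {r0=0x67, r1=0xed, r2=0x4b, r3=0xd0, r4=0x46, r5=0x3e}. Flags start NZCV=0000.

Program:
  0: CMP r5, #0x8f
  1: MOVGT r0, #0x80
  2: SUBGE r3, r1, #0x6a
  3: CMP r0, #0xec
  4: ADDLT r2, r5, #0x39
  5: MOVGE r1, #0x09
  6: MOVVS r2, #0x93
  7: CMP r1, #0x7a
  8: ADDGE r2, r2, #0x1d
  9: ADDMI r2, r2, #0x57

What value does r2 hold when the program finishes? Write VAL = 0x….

VAL = 0x77

[0] flags=1001 → (cmp)
[1] flags=1001 GT?T → r0=0x80
[2] flags=1001 GE?T → r3=0x83
[3] flags=1000 → (cmp)
[4] flags=1000 LT?T → r2=0x77
[5] flags=1000 GE?F → skip
[6] flags=1000 VS?F → skip
[7] flags=0011 → (cmp)
[8] flags=0011 GE?F → skip
[9] flags=0011 MI?F → skip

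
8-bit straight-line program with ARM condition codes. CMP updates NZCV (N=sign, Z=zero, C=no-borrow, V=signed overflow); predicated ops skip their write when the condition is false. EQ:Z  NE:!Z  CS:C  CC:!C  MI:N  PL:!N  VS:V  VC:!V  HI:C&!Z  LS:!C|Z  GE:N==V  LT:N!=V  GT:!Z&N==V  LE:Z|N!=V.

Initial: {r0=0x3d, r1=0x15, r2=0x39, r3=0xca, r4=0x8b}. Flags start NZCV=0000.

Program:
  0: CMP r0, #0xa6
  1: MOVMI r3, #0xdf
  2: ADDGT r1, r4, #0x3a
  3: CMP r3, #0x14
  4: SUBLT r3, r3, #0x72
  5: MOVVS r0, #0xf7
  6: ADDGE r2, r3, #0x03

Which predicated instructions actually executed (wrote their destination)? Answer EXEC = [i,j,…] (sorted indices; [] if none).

0: ✓ CMP  NZCV=1001
1: ✓ MOVMI  r3←0xdf
2: ✓ ADDGT  r1←0xc5
3: ✓ CMP  NZCV=1010
4: ✓ SUBLT  r3←0x6d
5: · MOVVS
6: · ADDGE

EXEC = [1,2,4]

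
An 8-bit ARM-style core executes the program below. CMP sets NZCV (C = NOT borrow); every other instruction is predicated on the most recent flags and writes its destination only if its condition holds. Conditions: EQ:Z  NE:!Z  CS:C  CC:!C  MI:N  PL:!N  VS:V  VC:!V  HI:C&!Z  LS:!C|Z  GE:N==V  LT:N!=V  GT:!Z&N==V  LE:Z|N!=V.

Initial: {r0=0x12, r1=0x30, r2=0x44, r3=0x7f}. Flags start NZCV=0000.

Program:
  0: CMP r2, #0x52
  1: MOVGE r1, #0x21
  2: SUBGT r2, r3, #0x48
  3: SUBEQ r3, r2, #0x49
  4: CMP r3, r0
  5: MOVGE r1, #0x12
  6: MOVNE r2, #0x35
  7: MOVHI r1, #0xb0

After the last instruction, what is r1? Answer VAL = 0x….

VAL = 0xb0

0: ✓ CMP  NZCV=1000
1: · MOVGE
2: · SUBGT
3: · SUBEQ
4: ✓ CMP  NZCV=0010
5: ✓ MOVGE  r1←0x12
6: ✓ MOVNE  r2←0x35
7: ✓ MOVHI  r1←0xb0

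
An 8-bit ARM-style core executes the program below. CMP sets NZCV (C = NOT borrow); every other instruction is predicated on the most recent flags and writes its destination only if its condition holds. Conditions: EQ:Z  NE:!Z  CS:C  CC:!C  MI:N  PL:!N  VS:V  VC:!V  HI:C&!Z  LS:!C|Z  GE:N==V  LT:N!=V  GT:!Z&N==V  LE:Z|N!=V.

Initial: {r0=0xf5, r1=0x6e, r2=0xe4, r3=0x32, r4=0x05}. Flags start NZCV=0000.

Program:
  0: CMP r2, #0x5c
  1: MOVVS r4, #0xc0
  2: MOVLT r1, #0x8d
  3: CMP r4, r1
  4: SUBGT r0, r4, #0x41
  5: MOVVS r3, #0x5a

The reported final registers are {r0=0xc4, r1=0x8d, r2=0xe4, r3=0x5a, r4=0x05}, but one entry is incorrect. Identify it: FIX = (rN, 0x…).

FIX = (r3, 0x32)

0: ✓ CMP  NZCV=1010
1: · MOVVS
2: ✓ MOVLT  r1←0x8d
3: ✓ CMP  NZCV=0000
4: ✓ SUBGT  r0←0xc4
5: · MOVVS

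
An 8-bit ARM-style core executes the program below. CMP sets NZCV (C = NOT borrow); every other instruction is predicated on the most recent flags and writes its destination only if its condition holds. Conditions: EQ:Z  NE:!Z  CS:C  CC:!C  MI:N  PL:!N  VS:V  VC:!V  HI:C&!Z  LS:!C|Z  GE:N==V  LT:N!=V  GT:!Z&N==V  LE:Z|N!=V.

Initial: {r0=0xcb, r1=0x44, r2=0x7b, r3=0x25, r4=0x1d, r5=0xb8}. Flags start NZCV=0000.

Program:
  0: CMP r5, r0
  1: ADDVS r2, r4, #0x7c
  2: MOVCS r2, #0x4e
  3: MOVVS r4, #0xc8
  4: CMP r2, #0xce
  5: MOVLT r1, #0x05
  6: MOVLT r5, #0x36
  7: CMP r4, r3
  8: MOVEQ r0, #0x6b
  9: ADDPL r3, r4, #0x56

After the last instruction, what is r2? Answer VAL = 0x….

0: ✓ CMP  NZCV=1000
1: · ADDVS
2: · MOVCS
3: · MOVVS
4: ✓ CMP  NZCV=1001
5: · MOVLT
6: · MOVLT
7: ✓ CMP  NZCV=1000
8: · MOVEQ
9: · ADDPL

VAL = 0x7b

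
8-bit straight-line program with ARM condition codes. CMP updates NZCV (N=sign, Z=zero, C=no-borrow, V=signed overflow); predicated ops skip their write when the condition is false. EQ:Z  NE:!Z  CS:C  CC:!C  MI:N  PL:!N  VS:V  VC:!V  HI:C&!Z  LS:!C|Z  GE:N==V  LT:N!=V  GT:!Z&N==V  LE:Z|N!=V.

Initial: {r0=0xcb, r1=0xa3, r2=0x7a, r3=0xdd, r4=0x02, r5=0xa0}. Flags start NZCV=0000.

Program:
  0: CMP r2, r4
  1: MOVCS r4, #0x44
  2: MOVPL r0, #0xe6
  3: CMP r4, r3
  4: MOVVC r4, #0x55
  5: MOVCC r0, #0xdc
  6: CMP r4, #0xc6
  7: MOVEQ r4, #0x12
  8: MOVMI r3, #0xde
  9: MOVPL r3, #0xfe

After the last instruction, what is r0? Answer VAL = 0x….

VAL = 0xdc

[0] flags=0010 → (cmp)
[1] flags=0010 CS?T → r4=0x44
[2] flags=0010 PL?T → r0=0xe6
[3] flags=0000 → (cmp)
[4] flags=0000 VC?T → r4=0x55
[5] flags=0000 CC?T → r0=0xdc
[6] flags=1001 → (cmp)
[7] flags=1001 EQ?F → skip
[8] flags=1001 MI?T → r3=0xde
[9] flags=1001 PL?F → skip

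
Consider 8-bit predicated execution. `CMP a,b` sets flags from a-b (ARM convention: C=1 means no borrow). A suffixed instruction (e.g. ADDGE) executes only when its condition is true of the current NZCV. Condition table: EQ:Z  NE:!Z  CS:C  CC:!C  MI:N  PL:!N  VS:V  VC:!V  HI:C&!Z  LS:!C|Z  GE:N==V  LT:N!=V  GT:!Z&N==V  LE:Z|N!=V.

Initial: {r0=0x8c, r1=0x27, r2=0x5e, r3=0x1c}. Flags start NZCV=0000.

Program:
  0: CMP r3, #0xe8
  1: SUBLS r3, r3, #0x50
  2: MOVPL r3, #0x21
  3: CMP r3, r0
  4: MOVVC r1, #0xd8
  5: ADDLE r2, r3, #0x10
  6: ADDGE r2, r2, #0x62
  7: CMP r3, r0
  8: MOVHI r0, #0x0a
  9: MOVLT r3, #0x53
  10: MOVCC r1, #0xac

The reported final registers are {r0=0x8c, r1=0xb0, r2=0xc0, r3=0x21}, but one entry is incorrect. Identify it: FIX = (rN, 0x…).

0: ✓ CMP  NZCV=0000
1: ✓ SUBLS  r3←0xcc
2: ✓ MOVPL  r3←0x21
3: ✓ CMP  NZCV=1001
4: · MOVVC
5: · ADDLE
6: ✓ ADDGE  r2←0xc0
7: ✓ CMP  NZCV=1001
8: · MOVHI
9: · MOVLT
10: ✓ MOVCC  r1←0xac

FIX = (r1, 0xac)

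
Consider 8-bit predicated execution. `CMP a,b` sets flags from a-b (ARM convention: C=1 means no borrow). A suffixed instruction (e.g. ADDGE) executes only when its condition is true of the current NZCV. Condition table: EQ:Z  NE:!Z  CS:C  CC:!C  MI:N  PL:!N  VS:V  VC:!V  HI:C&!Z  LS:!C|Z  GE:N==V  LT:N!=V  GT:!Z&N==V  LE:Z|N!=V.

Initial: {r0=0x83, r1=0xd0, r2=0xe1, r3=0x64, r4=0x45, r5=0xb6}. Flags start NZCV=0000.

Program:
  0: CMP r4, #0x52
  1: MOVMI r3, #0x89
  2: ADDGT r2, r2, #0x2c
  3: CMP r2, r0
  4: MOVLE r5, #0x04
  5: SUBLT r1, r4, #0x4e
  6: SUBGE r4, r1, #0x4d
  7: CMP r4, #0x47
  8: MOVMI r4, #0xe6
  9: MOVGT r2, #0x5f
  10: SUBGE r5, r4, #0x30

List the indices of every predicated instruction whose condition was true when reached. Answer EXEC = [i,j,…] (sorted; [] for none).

EXEC = [1,6]

[0] flags=1000 → (cmp)
[1] flags=1000 MI?T → r3=0x89
[2] flags=1000 GT?F → skip
[3] flags=0010 → (cmp)
[4] flags=0010 LE?F → skip
[5] flags=0010 LT?F → skip
[6] flags=0010 GE?T → r4=0x83
[7] flags=0011 → (cmp)
[8] flags=0011 MI?F → skip
[9] flags=0011 GT?F → skip
[10] flags=0011 GE?F → skip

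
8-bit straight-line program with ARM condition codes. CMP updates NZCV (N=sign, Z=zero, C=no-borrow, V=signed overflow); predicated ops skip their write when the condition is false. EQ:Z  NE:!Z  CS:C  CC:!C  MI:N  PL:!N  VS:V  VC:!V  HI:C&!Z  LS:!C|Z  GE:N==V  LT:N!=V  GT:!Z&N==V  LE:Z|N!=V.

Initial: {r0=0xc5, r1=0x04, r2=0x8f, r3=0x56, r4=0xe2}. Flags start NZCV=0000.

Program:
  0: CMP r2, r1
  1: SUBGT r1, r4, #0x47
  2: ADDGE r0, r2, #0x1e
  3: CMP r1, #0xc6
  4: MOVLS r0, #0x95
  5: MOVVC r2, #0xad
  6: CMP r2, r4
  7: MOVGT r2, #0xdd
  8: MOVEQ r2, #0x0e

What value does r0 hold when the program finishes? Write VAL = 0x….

VAL = 0x95

0: ✓ CMP  NZCV=1010
1: · SUBGT
2: · ADDGE
3: ✓ CMP  NZCV=0000
4: ✓ MOVLS  r0←0x95
5: ✓ MOVVC  r2←0xad
6: ✓ CMP  NZCV=1000
7: · MOVGT
8: · MOVEQ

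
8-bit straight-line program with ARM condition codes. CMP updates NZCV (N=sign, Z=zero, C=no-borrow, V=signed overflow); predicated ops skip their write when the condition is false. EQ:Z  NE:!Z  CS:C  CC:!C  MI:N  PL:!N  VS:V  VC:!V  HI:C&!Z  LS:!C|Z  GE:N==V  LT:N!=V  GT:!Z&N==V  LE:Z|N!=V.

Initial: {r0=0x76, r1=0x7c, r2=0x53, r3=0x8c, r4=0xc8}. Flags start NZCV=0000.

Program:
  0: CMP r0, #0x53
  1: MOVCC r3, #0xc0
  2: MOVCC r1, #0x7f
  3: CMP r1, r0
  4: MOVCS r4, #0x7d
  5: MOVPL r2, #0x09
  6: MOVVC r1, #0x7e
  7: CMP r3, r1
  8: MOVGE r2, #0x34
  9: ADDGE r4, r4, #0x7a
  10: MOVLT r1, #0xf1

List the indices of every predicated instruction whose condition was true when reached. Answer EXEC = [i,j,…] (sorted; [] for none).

EXEC = [4,5,6,10]

0: ✓ CMP  NZCV=0010
1: · MOVCC
2: · MOVCC
3: ✓ CMP  NZCV=0010
4: ✓ MOVCS  r4←0x7d
5: ✓ MOVPL  r2←0x09
6: ✓ MOVVC  r1←0x7e
7: ✓ CMP  NZCV=0011
8: · MOVGE
9: · ADDGE
10: ✓ MOVLT  r1←0xf1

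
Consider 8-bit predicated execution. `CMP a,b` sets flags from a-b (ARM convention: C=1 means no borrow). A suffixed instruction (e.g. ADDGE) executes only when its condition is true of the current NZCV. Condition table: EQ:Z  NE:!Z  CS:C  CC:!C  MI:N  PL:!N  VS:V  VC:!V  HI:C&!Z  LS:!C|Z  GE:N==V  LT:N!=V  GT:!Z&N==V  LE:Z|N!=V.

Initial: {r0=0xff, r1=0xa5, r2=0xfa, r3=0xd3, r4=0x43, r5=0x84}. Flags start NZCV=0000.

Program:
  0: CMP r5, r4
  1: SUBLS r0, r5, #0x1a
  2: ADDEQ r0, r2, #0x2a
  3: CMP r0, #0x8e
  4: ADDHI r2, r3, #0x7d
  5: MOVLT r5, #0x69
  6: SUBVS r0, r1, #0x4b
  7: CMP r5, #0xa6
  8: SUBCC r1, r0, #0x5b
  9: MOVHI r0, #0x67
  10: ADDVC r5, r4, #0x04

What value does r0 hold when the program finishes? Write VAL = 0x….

VAL = 0xff

[0] flags=0011 → (cmp)
[1] flags=0011 LS?F → skip
[2] flags=0011 EQ?F → skip
[3] flags=0010 → (cmp)
[4] flags=0010 HI?T → r2=0x50
[5] flags=0010 LT?F → skip
[6] flags=0010 VS?F → skip
[7] flags=1000 → (cmp)
[8] flags=1000 CC?T → r1=0xa4
[9] flags=1000 HI?F → skip
[10] flags=1000 VC?T → r5=0x47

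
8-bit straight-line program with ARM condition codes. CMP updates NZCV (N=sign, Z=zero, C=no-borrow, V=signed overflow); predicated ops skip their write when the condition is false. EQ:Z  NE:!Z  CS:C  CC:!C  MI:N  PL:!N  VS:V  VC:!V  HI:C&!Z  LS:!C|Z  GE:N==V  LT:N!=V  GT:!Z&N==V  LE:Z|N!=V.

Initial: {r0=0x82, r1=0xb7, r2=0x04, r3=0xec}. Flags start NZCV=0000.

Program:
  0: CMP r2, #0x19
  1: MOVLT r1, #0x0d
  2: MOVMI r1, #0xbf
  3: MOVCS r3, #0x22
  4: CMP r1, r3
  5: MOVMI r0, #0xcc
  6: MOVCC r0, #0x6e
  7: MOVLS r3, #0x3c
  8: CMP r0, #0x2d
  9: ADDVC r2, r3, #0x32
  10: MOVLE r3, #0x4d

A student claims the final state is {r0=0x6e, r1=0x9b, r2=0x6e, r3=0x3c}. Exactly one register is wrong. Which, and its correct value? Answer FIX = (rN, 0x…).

0: ✓ CMP  NZCV=1000
1: ✓ MOVLT  r1←0x0d
2: ✓ MOVMI  r1←0xbf
3: · MOVCS
4: ✓ CMP  NZCV=1000
5: ✓ MOVMI  r0←0xcc
6: ✓ MOVCC  r0←0x6e
7: ✓ MOVLS  r3←0x3c
8: ✓ CMP  NZCV=0010
9: ✓ ADDVC  r2←0x6e
10: · MOVLE

FIX = (r1, 0xbf)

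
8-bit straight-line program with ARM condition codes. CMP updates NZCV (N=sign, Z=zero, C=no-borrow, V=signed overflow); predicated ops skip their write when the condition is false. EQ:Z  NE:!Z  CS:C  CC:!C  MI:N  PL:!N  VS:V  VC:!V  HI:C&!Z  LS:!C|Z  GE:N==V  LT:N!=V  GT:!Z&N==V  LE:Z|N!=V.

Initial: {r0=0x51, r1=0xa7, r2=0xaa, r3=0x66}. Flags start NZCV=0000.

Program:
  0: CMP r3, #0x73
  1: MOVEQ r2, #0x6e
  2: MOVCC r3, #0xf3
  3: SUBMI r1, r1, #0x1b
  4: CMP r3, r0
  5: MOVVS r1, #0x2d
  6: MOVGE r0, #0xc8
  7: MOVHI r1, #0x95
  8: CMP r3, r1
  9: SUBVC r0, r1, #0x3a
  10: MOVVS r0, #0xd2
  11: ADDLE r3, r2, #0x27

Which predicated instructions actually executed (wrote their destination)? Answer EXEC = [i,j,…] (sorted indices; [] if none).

EXEC = [2,3,7,9]

[0] flags=1000 → (cmp)
[1] flags=1000 EQ?F → skip
[2] flags=1000 CC?T → r3=0xf3
[3] flags=1000 MI?T → r1=0x8c
[4] flags=1010 → (cmp)
[5] flags=1010 VS?F → skip
[6] flags=1010 GE?F → skip
[7] flags=1010 HI?T → r1=0x95
[8] flags=0010 → (cmp)
[9] flags=0010 VC?T → r0=0x5b
[10] flags=0010 VS?F → skip
[11] flags=0010 LE?F → skip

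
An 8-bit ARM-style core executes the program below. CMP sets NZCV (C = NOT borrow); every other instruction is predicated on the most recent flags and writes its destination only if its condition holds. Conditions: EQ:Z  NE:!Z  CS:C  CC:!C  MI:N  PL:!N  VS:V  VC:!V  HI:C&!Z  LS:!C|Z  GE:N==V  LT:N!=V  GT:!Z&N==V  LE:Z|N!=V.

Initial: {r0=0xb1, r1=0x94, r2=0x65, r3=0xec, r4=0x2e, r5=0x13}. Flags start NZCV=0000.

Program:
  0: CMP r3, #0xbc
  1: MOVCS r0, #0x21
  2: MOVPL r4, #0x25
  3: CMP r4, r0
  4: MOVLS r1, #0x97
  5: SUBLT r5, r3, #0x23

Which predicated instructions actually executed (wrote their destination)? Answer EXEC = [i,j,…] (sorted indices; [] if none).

EXEC = [1,2]

[0] flags=0010 → (cmp)
[1] flags=0010 CS?T → r0=0x21
[2] flags=0010 PL?T → r4=0x25
[3] flags=0010 → (cmp)
[4] flags=0010 LS?F → skip
[5] flags=0010 LT?F → skip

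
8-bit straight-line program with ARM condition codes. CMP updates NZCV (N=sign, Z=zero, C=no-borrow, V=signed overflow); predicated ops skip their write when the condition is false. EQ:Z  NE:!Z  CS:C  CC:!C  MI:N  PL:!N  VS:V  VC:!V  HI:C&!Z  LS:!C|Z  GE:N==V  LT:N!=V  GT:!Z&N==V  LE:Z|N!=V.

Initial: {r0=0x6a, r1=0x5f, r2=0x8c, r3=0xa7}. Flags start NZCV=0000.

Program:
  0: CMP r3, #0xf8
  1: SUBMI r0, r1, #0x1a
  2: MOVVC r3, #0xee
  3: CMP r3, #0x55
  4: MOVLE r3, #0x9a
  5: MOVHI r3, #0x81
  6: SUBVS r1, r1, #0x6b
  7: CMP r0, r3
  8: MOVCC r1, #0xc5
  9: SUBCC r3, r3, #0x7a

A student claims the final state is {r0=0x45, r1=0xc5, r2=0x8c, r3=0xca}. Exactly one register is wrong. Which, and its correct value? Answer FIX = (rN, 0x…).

0: ✓ CMP  NZCV=1000
1: ✓ SUBMI  r0←0x45
2: ✓ MOVVC  r3←0xee
3: ✓ CMP  NZCV=1010
4: ✓ MOVLE  r3←0x9a
5: ✓ MOVHI  r3←0x81
6: · SUBVS
7: ✓ CMP  NZCV=1001
8: ✓ MOVCC  r1←0xc5
9: ✓ SUBCC  r3←0x07

FIX = (r3, 0x07)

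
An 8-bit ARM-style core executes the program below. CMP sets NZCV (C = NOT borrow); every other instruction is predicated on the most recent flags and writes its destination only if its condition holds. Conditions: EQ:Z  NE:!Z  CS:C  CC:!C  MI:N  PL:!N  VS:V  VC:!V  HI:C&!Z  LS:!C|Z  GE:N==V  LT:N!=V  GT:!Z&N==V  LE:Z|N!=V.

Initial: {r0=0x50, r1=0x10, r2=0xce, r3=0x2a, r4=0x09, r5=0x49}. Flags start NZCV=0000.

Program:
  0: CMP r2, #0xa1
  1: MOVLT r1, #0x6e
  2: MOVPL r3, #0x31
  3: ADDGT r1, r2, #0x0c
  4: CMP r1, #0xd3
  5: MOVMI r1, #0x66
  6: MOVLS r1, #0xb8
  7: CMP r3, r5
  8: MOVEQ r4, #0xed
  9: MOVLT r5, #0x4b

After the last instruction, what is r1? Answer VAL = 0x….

VAL = 0xda

[0] flags=0010 → (cmp)
[1] flags=0010 LT?F → skip
[2] flags=0010 PL?T → r3=0x31
[3] flags=0010 GT?T → r1=0xda
[4] flags=0010 → (cmp)
[5] flags=0010 MI?F → skip
[6] flags=0010 LS?F → skip
[7] flags=1000 → (cmp)
[8] flags=1000 EQ?F → skip
[9] flags=1000 LT?T → r5=0x4b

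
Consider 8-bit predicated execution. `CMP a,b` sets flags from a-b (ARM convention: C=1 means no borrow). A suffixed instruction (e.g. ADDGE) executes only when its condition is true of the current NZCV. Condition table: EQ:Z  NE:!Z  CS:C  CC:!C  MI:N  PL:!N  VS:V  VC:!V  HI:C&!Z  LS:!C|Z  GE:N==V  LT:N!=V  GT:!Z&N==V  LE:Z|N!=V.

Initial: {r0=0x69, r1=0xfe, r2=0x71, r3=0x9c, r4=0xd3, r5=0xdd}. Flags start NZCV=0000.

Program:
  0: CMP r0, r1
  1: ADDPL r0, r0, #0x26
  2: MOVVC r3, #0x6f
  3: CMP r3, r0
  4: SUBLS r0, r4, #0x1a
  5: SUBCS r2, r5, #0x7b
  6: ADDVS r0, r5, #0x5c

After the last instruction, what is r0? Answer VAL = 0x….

VAL = 0x39

[0] flags=0000 → (cmp)
[1] flags=0000 PL?T → r0=0x8f
[2] flags=0000 VC?T → r3=0x6f
[3] flags=1001 → (cmp)
[4] flags=1001 LS?T → r0=0xb9
[5] flags=1001 CS?F → skip
[6] flags=1001 VS?T → r0=0x39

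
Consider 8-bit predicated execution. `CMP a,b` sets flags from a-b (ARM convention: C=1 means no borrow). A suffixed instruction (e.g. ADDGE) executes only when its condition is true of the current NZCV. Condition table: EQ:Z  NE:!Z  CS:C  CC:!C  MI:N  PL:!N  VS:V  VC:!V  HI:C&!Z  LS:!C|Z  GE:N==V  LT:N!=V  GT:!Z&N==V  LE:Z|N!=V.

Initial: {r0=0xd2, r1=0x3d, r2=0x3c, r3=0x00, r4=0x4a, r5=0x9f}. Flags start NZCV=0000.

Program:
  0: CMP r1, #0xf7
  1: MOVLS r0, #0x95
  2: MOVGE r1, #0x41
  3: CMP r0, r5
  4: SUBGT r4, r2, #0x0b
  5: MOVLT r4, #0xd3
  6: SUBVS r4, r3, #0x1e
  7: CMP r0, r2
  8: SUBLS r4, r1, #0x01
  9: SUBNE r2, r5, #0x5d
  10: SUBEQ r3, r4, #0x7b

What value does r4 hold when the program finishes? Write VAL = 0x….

VAL = 0xd3

0: ✓ CMP  NZCV=0000
1: ✓ MOVLS  r0←0x95
2: ✓ MOVGE  r1←0x41
3: ✓ CMP  NZCV=1000
4: · SUBGT
5: ✓ MOVLT  r4←0xd3
6: · SUBVS
7: ✓ CMP  NZCV=0011
8: · SUBLS
9: ✓ SUBNE  r2←0x42
10: · SUBEQ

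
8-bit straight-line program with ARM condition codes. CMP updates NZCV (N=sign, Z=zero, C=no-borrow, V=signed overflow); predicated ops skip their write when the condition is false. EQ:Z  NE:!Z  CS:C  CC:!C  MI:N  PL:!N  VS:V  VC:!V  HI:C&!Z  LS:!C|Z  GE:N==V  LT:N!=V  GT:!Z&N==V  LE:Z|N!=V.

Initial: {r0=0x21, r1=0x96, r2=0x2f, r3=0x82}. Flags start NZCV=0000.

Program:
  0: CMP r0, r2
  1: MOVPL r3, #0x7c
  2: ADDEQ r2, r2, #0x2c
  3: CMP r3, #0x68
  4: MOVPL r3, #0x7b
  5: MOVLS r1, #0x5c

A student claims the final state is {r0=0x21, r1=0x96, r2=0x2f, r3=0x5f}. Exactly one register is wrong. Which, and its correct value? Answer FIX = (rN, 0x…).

[0] flags=1000 → (cmp)
[1] flags=1000 PL?F → skip
[2] flags=1000 EQ?F → skip
[3] flags=0011 → (cmp)
[4] flags=0011 PL?T → r3=0x7b
[5] flags=0011 LS?F → skip

FIX = (r3, 0x7b)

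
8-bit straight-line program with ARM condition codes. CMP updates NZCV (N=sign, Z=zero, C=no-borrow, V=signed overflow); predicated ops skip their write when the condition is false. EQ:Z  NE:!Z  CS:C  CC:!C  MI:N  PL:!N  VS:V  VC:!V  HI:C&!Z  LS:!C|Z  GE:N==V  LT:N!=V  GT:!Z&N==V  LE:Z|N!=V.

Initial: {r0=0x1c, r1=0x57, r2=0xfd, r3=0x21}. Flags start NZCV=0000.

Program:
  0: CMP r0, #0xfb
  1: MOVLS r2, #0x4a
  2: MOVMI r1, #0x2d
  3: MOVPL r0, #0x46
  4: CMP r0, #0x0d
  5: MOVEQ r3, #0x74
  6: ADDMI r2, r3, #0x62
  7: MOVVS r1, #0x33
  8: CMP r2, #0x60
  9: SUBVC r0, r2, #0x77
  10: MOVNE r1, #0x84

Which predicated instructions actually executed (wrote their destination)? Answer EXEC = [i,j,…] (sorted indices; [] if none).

[0] flags=0000 → (cmp)
[1] flags=0000 LS?T → r2=0x4a
[2] flags=0000 MI?F → skip
[3] flags=0000 PL?T → r0=0x46
[4] flags=0010 → (cmp)
[5] flags=0010 EQ?F → skip
[6] flags=0010 MI?F → skip
[7] flags=0010 VS?F → skip
[8] flags=1000 → (cmp)
[9] flags=1000 VC?T → r0=0xd3
[10] flags=1000 NE?T → r1=0x84

EXEC = [1,3,9,10]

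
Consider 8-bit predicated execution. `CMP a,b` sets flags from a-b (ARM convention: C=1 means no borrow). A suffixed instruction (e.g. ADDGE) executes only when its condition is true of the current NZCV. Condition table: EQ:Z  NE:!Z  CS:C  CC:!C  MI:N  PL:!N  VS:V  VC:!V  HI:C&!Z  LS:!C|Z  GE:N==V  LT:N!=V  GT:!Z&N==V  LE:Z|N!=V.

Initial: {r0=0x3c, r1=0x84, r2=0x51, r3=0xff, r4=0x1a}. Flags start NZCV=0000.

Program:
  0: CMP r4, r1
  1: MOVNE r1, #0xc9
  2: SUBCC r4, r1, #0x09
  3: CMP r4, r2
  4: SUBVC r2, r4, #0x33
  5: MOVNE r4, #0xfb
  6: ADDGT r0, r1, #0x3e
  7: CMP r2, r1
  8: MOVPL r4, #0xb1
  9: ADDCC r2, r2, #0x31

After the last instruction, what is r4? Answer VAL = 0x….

VAL = 0xfb

0: ✓ CMP  NZCV=1001
1: ✓ MOVNE  r1←0xc9
2: ✓ SUBCC  r4←0xc0
3: ✓ CMP  NZCV=0011
4: · SUBVC
5: ✓ MOVNE  r4←0xfb
6: · ADDGT
7: ✓ CMP  NZCV=1001
8: · MOVPL
9: ✓ ADDCC  r2←0x82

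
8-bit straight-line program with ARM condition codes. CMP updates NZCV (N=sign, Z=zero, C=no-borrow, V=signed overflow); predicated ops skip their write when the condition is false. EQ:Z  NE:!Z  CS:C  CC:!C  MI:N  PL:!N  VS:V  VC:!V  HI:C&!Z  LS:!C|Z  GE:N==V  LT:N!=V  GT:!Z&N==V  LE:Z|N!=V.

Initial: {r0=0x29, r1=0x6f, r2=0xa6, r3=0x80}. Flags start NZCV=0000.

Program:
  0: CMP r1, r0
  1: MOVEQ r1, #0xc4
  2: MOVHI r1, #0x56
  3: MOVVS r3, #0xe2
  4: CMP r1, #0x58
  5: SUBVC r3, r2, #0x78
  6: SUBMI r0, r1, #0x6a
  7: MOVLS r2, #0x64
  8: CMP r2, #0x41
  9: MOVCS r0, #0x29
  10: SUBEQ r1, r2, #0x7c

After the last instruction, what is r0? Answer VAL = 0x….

0: ✓ CMP  NZCV=0010
1: · MOVEQ
2: ✓ MOVHI  r1←0x56
3: · MOVVS
4: ✓ CMP  NZCV=1000
5: ✓ SUBVC  r3←0x2e
6: ✓ SUBMI  r0←0xec
7: ✓ MOVLS  r2←0x64
8: ✓ CMP  NZCV=0010
9: ✓ MOVCS  r0←0x29
10: · SUBEQ

VAL = 0x29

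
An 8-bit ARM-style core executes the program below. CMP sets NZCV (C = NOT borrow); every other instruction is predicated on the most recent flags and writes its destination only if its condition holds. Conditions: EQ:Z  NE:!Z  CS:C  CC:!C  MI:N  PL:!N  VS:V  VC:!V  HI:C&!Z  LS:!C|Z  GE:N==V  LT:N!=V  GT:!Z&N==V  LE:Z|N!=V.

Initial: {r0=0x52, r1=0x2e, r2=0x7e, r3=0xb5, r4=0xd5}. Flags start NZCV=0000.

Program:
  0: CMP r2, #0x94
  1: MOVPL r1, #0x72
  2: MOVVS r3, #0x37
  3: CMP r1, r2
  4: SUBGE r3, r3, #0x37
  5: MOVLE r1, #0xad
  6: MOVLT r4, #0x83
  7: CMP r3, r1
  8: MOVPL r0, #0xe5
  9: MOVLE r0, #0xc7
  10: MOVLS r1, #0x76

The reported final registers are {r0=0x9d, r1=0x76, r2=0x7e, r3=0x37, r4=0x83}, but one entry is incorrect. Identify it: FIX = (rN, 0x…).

0: ✓ CMP  NZCV=1001
1: · MOVPL
2: ✓ MOVVS  r3←0x37
3: ✓ CMP  NZCV=1000
4: · SUBGE
5: ✓ MOVLE  r1←0xad
6: ✓ MOVLT  r4←0x83
7: ✓ CMP  NZCV=1001
8: · MOVPL
9: · MOVLE
10: ✓ MOVLS  r1←0x76

FIX = (r0, 0x52)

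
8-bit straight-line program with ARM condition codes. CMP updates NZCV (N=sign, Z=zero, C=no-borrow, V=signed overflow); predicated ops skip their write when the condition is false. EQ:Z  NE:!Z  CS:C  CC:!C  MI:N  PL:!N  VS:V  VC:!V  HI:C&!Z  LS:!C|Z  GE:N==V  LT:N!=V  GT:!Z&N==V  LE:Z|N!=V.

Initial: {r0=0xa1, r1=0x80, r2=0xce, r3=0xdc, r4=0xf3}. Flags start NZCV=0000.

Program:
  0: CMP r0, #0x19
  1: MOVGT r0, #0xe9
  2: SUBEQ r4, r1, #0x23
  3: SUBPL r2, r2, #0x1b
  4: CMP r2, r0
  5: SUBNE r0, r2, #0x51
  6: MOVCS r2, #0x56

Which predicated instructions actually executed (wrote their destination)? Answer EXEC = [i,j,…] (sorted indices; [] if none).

EXEC = [5,6]

0: ✓ CMP  NZCV=1010
1: · MOVGT
2: · SUBEQ
3: · SUBPL
4: ✓ CMP  NZCV=0010
5: ✓ SUBNE  r0←0x7d
6: ✓ MOVCS  r2←0x56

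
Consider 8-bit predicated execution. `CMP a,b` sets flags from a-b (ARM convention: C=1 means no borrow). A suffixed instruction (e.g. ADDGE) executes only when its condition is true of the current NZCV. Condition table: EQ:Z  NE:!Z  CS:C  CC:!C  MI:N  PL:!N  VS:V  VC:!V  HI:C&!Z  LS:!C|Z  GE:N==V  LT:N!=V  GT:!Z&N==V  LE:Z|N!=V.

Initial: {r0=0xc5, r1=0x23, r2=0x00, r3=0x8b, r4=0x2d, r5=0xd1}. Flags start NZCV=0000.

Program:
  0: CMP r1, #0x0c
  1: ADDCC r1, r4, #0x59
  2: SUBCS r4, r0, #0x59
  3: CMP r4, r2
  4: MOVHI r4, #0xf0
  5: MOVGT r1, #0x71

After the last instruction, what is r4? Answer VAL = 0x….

0: ✓ CMP  NZCV=0010
1: · ADDCC
2: ✓ SUBCS  r4←0x6c
3: ✓ CMP  NZCV=0010
4: ✓ MOVHI  r4←0xf0
5: ✓ MOVGT  r1←0x71

VAL = 0xf0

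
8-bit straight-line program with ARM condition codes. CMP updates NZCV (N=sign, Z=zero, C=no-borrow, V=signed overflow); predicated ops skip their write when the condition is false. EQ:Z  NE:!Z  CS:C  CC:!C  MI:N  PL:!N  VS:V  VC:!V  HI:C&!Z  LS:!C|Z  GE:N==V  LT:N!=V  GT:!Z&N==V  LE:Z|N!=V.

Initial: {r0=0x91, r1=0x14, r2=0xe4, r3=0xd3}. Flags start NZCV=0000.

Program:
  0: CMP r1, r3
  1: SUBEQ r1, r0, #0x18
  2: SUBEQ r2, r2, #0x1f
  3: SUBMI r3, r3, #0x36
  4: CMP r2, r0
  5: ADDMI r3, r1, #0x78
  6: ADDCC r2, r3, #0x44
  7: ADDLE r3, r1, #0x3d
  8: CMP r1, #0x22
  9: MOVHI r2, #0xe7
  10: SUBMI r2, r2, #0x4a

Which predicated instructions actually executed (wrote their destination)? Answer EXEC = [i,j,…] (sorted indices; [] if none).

[0] flags=0000 → (cmp)
[1] flags=0000 EQ?F → skip
[2] flags=0000 EQ?F → skip
[3] flags=0000 MI?F → skip
[4] flags=0010 → (cmp)
[5] flags=0010 MI?F → skip
[6] flags=0010 CC?F → skip
[7] flags=0010 LE?F → skip
[8] flags=1000 → (cmp)
[9] flags=1000 HI?F → skip
[10] flags=1000 MI?T → r2=0x9a

EXEC = [10]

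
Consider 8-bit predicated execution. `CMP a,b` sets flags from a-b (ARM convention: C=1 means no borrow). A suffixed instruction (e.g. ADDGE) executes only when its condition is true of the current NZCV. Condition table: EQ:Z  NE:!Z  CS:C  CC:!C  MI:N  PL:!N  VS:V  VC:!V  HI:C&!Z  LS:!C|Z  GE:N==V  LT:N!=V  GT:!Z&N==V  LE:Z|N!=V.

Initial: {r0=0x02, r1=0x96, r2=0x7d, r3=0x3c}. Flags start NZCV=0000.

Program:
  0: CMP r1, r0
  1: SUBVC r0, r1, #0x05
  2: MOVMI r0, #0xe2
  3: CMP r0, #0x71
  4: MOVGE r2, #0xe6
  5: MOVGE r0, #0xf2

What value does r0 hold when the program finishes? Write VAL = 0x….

[0] flags=1010 → (cmp)
[1] flags=1010 VC?T → r0=0x91
[2] flags=1010 MI?T → r0=0xe2
[3] flags=0011 → (cmp)
[4] flags=0011 GE?F → skip
[5] flags=0011 GE?F → skip

VAL = 0xe2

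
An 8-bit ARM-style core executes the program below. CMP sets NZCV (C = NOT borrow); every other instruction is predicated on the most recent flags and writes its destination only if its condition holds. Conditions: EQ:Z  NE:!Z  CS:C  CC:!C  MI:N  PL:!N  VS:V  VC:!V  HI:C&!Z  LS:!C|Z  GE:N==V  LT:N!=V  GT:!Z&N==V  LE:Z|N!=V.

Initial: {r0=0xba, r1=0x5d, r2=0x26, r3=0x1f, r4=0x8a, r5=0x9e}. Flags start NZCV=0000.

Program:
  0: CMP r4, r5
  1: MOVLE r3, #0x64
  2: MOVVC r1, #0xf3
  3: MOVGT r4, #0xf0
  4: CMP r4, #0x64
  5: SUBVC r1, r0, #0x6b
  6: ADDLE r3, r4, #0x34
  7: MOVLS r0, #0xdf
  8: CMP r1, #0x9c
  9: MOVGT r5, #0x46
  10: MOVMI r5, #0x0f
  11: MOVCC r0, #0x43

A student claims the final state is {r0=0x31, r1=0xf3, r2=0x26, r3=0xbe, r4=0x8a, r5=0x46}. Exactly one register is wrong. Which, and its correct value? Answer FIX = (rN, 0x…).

FIX = (r0, 0xba)

[0] flags=1000 → (cmp)
[1] flags=1000 LE?T → r3=0x64
[2] flags=1000 VC?T → r1=0xf3
[3] flags=1000 GT?F → skip
[4] flags=0011 → (cmp)
[5] flags=0011 VC?F → skip
[6] flags=0011 LE?T → r3=0xbe
[7] flags=0011 LS?F → skip
[8] flags=0010 → (cmp)
[9] flags=0010 GT?T → r5=0x46
[10] flags=0010 MI?F → skip
[11] flags=0010 CC?F → skip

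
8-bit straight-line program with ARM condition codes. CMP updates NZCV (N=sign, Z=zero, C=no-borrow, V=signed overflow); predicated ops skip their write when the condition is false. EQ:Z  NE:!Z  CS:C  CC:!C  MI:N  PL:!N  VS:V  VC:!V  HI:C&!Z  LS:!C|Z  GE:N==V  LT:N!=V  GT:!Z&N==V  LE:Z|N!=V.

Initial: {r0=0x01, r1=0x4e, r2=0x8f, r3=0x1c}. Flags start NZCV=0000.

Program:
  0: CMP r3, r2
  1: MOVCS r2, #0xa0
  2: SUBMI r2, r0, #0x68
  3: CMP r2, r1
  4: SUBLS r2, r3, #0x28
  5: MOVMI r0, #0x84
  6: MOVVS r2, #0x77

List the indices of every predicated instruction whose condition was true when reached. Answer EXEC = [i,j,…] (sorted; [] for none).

EXEC = [2,6]

[0] flags=1001 → (cmp)
[1] flags=1001 CS?F → skip
[2] flags=1001 MI?T → r2=0x99
[3] flags=0011 → (cmp)
[4] flags=0011 LS?F → skip
[5] flags=0011 MI?F → skip
[6] flags=0011 VS?T → r2=0x77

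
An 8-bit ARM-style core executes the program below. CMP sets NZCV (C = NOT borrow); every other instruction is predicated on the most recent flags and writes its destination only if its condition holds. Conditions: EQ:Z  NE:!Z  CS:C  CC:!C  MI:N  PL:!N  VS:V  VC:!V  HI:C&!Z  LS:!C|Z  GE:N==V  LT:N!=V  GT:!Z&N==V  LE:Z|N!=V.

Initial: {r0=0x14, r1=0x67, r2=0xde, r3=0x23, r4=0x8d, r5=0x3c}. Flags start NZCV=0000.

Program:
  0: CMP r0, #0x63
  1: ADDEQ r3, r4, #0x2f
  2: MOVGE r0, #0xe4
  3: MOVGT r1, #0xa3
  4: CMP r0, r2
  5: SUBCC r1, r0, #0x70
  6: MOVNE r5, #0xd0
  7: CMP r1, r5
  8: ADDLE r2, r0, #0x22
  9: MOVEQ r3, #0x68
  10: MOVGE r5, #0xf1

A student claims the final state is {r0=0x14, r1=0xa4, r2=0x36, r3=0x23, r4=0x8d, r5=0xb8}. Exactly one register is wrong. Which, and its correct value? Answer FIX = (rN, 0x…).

0: ✓ CMP  NZCV=1000
1: · ADDEQ
2: · MOVGE
3: · MOVGT
4: ✓ CMP  NZCV=0000
5: ✓ SUBCC  r1←0xa4
6: ✓ MOVNE  r5←0xd0
7: ✓ CMP  NZCV=1000
8: ✓ ADDLE  r2←0x36
9: · MOVEQ
10: · MOVGE

FIX = (r5, 0xd0)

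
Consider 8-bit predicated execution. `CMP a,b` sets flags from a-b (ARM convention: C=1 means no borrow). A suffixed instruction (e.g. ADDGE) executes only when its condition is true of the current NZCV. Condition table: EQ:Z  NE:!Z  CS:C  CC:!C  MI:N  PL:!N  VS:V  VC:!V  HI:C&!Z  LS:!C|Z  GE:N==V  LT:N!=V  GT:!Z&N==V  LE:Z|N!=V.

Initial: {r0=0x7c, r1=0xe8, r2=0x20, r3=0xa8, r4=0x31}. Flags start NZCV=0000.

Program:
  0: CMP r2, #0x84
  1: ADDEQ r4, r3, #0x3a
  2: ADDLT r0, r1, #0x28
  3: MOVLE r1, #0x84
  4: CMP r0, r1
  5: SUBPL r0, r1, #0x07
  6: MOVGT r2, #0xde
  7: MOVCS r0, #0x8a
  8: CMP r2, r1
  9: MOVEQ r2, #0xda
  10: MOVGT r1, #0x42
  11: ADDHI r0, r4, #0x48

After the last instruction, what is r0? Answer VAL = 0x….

VAL = 0x7c

[0] flags=1001 → (cmp)
[1] flags=1001 EQ?F → skip
[2] flags=1001 LT?F → skip
[3] flags=1001 LE?F → skip
[4] flags=1001 → (cmp)
[5] flags=1001 PL?F → skip
[6] flags=1001 GT?T → r2=0xde
[7] flags=1001 CS?F → skip
[8] flags=1000 → (cmp)
[9] flags=1000 EQ?F → skip
[10] flags=1000 GT?F → skip
[11] flags=1000 HI?F → skip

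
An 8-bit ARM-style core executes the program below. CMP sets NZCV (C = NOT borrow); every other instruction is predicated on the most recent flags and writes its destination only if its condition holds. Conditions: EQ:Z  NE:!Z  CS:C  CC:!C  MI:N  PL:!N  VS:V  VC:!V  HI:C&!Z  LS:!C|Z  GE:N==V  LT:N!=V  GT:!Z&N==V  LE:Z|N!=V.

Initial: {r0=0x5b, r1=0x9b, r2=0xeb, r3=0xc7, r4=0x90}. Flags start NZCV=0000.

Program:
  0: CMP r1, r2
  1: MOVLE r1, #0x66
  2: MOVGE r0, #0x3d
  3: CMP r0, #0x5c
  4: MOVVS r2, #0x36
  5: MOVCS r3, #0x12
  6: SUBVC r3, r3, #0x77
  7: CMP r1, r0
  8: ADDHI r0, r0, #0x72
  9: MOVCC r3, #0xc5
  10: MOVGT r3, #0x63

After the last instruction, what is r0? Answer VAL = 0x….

[0] flags=1000 → (cmp)
[1] flags=1000 LE?T → r1=0x66
[2] flags=1000 GE?F → skip
[3] flags=1000 → (cmp)
[4] flags=1000 VS?F → skip
[5] flags=1000 CS?F → skip
[6] flags=1000 VC?T → r3=0x50
[7] flags=0010 → (cmp)
[8] flags=0010 HI?T → r0=0xcd
[9] flags=0010 CC?F → skip
[10] flags=0010 GT?T → r3=0x63

VAL = 0xcd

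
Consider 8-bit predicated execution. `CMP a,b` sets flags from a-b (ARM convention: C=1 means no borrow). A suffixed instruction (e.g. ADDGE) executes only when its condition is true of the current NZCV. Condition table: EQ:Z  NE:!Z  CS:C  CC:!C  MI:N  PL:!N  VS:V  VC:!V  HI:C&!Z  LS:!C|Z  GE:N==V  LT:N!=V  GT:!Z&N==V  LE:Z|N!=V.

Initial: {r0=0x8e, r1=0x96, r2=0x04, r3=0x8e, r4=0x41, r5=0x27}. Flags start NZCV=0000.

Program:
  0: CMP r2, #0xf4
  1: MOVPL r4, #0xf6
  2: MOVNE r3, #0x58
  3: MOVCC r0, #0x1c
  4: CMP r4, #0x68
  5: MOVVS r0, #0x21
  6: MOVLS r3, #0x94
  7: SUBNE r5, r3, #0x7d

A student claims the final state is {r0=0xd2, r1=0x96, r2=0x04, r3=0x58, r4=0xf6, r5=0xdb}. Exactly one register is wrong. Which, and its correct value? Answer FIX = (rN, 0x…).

0: ✓ CMP  NZCV=0000
1: ✓ MOVPL  r4←0xf6
2: ✓ MOVNE  r3←0x58
3: ✓ MOVCC  r0←0x1c
4: ✓ CMP  NZCV=1010
5: · MOVVS
6: · MOVLS
7: ✓ SUBNE  r5←0xdb

FIX = (r0, 0x1c)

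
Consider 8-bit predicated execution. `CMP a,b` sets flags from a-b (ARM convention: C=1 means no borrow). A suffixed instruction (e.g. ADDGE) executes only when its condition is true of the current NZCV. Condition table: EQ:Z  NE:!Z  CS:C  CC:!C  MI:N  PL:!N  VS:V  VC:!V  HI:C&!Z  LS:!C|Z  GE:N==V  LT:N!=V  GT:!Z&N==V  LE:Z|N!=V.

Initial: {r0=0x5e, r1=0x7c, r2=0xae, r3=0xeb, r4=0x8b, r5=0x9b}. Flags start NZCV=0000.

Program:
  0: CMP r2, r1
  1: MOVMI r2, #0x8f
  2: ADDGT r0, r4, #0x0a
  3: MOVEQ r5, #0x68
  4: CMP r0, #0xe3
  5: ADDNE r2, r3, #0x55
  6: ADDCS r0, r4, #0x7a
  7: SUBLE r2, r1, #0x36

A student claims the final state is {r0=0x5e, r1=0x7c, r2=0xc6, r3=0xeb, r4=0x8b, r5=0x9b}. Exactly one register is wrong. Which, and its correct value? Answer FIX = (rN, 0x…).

[0] flags=0011 → (cmp)
[1] flags=0011 MI?F → skip
[2] flags=0011 GT?F → skip
[3] flags=0011 EQ?F → skip
[4] flags=0000 → (cmp)
[5] flags=0000 NE?T → r2=0x40
[6] flags=0000 CS?F → skip
[7] flags=0000 LE?F → skip

FIX = (r2, 0x40)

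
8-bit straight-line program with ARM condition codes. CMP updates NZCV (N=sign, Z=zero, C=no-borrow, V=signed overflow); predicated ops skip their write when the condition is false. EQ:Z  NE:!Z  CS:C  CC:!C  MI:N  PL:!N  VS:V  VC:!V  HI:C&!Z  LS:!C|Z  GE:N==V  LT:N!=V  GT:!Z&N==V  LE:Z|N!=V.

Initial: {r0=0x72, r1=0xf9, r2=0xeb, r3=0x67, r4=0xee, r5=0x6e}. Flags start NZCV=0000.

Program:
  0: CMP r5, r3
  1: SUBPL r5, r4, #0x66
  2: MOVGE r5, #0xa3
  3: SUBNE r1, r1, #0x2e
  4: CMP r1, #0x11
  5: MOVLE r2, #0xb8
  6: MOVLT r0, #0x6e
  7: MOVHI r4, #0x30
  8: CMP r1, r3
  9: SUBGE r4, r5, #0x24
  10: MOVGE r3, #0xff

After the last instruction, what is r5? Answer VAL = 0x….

[0] flags=0010 → (cmp)
[1] flags=0010 PL?T → r5=0x88
[2] flags=0010 GE?T → r5=0xa3
[3] flags=0010 NE?T → r1=0xcb
[4] flags=1010 → (cmp)
[5] flags=1010 LE?T → r2=0xb8
[6] flags=1010 LT?T → r0=0x6e
[7] flags=1010 HI?T → r4=0x30
[8] flags=0011 → (cmp)
[9] flags=0011 GE?F → skip
[10] flags=0011 GE?F → skip

VAL = 0xa3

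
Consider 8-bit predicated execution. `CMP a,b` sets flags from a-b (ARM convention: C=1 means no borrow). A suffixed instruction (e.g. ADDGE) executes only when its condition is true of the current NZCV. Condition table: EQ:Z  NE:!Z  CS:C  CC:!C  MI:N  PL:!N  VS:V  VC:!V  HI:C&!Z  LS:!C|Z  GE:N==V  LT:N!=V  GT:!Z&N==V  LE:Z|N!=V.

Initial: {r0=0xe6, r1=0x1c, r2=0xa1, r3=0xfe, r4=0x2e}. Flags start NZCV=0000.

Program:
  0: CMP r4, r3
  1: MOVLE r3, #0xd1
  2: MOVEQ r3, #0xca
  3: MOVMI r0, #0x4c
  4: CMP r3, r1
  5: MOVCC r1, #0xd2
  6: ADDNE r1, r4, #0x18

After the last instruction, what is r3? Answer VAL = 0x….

0: ✓ CMP  NZCV=0000
1: · MOVLE
2: · MOVEQ
3: · MOVMI
4: ✓ CMP  NZCV=1010
5: · MOVCC
6: ✓ ADDNE  r1←0x46

VAL = 0xfe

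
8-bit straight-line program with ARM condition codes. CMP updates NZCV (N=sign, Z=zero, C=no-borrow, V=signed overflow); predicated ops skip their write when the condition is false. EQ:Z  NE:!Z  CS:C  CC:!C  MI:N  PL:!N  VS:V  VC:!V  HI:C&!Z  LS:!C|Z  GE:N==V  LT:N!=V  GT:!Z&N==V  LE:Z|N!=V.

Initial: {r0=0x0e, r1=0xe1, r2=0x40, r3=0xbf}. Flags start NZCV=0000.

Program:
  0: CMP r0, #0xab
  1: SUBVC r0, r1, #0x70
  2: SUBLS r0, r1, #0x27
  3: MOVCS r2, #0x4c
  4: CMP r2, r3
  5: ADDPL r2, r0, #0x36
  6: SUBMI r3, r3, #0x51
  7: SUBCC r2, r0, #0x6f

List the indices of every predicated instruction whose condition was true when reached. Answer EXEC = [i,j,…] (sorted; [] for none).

EXEC = [1,2,6,7]

[0] flags=0000 → (cmp)
[1] flags=0000 VC?T → r0=0x71
[2] flags=0000 LS?T → r0=0xba
[3] flags=0000 CS?F → skip
[4] flags=1001 → (cmp)
[5] flags=1001 PL?F → skip
[6] flags=1001 MI?T → r3=0x6e
[7] flags=1001 CC?T → r2=0x4b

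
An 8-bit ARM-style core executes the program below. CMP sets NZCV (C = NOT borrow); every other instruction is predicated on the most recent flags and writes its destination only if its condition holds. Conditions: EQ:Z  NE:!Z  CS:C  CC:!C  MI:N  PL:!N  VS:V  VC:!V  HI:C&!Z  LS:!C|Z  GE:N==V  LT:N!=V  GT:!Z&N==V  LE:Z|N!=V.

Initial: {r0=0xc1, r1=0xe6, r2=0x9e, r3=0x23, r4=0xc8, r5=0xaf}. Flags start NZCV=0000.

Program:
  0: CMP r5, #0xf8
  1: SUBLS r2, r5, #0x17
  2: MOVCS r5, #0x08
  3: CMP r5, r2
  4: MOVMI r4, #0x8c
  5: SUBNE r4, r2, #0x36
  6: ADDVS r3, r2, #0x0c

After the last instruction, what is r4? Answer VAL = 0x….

[0] flags=1000 → (cmp)
[1] flags=1000 LS?T → r2=0x98
[2] flags=1000 CS?F → skip
[3] flags=0010 → (cmp)
[4] flags=0010 MI?F → skip
[5] flags=0010 NE?T → r4=0x62
[6] flags=0010 VS?F → skip

VAL = 0x62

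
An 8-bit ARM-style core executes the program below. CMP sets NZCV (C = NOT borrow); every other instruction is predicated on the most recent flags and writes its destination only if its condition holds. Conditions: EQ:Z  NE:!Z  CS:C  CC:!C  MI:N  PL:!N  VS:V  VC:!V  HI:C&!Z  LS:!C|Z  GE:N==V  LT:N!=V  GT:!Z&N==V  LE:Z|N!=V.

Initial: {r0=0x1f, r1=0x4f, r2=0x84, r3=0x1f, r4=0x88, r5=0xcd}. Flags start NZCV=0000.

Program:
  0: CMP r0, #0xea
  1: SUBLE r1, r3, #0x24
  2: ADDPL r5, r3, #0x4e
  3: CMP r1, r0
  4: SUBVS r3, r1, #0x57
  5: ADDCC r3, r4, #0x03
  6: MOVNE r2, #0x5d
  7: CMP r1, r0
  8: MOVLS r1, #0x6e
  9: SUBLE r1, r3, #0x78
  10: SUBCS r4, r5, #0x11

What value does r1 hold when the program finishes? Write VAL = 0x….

0: ✓ CMP  NZCV=0000
1: · SUBLE
2: ✓ ADDPL  r5←0x6d
3: ✓ CMP  NZCV=0010
4: · SUBVS
5: · ADDCC
6: ✓ MOVNE  r2←0x5d
7: ✓ CMP  NZCV=0010
8: · MOVLS
9: · SUBLE
10: ✓ SUBCS  r4←0x5c

VAL = 0x4f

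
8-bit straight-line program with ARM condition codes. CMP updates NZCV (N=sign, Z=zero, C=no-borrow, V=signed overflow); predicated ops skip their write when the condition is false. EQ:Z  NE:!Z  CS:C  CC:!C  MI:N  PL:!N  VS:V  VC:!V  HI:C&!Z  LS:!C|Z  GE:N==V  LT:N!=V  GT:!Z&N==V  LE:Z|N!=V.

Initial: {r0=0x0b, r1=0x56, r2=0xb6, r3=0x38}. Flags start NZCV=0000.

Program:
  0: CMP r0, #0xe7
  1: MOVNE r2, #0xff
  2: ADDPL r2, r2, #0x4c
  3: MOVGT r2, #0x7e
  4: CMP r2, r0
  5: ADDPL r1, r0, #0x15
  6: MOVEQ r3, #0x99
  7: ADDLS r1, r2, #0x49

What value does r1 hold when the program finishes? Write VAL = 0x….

0: ✓ CMP  NZCV=0000
1: ✓ MOVNE  r2←0xff
2: ✓ ADDPL  r2←0x4b
3: ✓ MOVGT  r2←0x7e
4: ✓ CMP  NZCV=0010
5: ✓ ADDPL  r1←0x20
6: · MOVEQ
7: · ADDLS

VAL = 0x20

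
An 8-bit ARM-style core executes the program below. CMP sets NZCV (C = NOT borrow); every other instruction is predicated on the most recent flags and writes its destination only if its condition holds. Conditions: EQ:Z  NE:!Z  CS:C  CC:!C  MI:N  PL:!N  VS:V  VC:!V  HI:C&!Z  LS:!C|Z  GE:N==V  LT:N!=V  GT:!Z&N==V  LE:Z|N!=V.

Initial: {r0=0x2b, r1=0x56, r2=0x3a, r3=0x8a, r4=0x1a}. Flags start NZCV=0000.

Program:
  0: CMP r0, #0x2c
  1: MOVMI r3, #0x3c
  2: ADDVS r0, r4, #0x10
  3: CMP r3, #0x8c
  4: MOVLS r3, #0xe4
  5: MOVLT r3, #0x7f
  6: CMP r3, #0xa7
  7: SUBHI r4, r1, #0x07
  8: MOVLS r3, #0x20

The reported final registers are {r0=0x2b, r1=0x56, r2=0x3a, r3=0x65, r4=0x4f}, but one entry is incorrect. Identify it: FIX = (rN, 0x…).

0: ✓ CMP  NZCV=1000
1: ✓ MOVMI  r3←0x3c
2: · ADDVS
3: ✓ CMP  NZCV=1001
4: ✓ MOVLS  r3←0xe4
5: · MOVLT
6: ✓ CMP  NZCV=0010
7: ✓ SUBHI  r4←0x4f
8: · MOVLS

FIX = (r3, 0xe4)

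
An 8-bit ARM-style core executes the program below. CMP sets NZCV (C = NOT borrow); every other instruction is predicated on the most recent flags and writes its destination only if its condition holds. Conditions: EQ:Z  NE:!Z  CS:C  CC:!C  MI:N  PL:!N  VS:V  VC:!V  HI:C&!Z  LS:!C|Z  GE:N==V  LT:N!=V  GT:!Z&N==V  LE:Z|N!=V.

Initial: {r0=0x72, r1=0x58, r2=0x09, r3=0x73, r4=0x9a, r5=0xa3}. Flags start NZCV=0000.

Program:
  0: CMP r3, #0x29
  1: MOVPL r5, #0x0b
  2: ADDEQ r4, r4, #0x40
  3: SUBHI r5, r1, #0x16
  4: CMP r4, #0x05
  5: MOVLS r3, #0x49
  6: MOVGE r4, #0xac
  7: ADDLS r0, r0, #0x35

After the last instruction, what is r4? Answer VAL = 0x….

VAL = 0x9a

0: ✓ CMP  NZCV=0010
1: ✓ MOVPL  r5←0x0b
2: · ADDEQ
3: ✓ SUBHI  r5←0x42
4: ✓ CMP  NZCV=1010
5: · MOVLS
6: · MOVGE
7: · ADDLS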